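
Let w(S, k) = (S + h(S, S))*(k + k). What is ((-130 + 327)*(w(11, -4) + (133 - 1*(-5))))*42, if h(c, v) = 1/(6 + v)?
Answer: 6966708/17 ≈ 4.0981e+5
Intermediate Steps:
w(S, k) = 2*k*(S + 1/(6 + S)) (w(S, k) = (S + 1/(6 + S))*(k + k) = (S + 1/(6 + S))*(2*k) = 2*k*(S + 1/(6 + S)))
((-130 + 327)*(w(11, -4) + (133 - 1*(-5))))*42 = ((-130 + 327)*(2*(-4)*(1 + 11*(6 + 11))/(6 + 11) + (133 - 1*(-5))))*42 = (197*(2*(-4)*(1 + 11*17)/17 + (133 + 5)))*42 = (197*(2*(-4)*(1/17)*(1 + 187) + 138))*42 = (197*(2*(-4)*(1/17)*188 + 138))*42 = (197*(-1504/17 + 138))*42 = (197*(842/17))*42 = (165874/17)*42 = 6966708/17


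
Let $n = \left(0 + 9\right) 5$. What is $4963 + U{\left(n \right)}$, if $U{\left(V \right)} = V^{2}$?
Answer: $6988$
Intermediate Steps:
$n = 45$ ($n = 9 \cdot 5 = 45$)
$4963 + U{\left(n \right)} = 4963 + 45^{2} = 4963 + 2025 = 6988$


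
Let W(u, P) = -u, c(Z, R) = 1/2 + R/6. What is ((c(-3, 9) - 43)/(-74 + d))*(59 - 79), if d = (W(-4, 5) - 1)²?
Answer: -164/13 ≈ -12.615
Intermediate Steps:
c(Z, R) = ½ + R/6 (c(Z, R) = 1*(½) + R*(⅙) = ½ + R/6)
d = 9 (d = (-1*(-4) - 1)² = (4 - 1)² = 3² = 9)
((c(-3, 9) - 43)/(-74 + d))*(59 - 79) = (((½ + (⅙)*9) - 43)/(-74 + 9))*(59 - 79) = (((½ + 3/2) - 43)/(-65))*(-20) = ((2 - 43)*(-1/65))*(-20) = -41*(-1/65)*(-20) = (41/65)*(-20) = -164/13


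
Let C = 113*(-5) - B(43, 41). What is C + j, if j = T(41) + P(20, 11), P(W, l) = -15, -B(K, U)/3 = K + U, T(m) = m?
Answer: -287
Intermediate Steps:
B(K, U) = -3*K - 3*U (B(K, U) = -3*(K + U) = -3*K - 3*U)
j = 26 (j = 41 - 15 = 26)
C = -313 (C = 113*(-5) - (-3*43 - 3*41) = -565 - (-129 - 123) = -565 - 1*(-252) = -565 + 252 = -313)
C + j = -313 + 26 = -287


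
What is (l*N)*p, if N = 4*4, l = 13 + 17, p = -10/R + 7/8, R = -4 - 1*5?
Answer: 2860/3 ≈ 953.33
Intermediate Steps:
R = -9 (R = -4 - 5 = -9)
p = 143/72 (p = -10/(-9) + 7/8 = -10*(-⅑) + 7*(⅛) = 10/9 + 7/8 = 143/72 ≈ 1.9861)
l = 30
N = 16
(l*N)*p = (30*16)*(143/72) = 480*(143/72) = 2860/3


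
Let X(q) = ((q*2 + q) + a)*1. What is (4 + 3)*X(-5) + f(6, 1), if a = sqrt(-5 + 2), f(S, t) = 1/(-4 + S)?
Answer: -209/2 + 7*I*sqrt(3) ≈ -104.5 + 12.124*I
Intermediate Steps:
a = I*sqrt(3) (a = sqrt(-3) = I*sqrt(3) ≈ 1.732*I)
X(q) = 3*q + I*sqrt(3) (X(q) = ((q*2 + q) + I*sqrt(3))*1 = ((2*q + q) + I*sqrt(3))*1 = (3*q + I*sqrt(3))*1 = 3*q + I*sqrt(3))
(4 + 3)*X(-5) + f(6, 1) = (4 + 3)*(3*(-5) + I*sqrt(3)) + 1/(-4 + 6) = 7*(-15 + I*sqrt(3)) + 1/2 = (-105 + 7*I*sqrt(3)) + 1/2 = -209/2 + 7*I*sqrt(3)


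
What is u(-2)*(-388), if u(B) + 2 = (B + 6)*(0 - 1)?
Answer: 2328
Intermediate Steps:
u(B) = -8 - B (u(B) = -2 + (B + 6)*(0 - 1) = -2 + (6 + B)*(-1) = -2 + (-6 - B) = -8 - B)
u(-2)*(-388) = (-8 - 1*(-2))*(-388) = (-8 + 2)*(-388) = -6*(-388) = 2328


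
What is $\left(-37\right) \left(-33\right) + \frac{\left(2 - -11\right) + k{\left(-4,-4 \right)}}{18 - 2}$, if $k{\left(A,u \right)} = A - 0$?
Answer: $\frac{19545}{16} \approx 1221.6$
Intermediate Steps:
$k{\left(A,u \right)} = A$ ($k{\left(A,u \right)} = A + 0 = A$)
$\left(-37\right) \left(-33\right) + \frac{\left(2 - -11\right) + k{\left(-4,-4 \right)}}{18 - 2} = \left(-37\right) \left(-33\right) + \frac{\left(2 - -11\right) - 4}{18 - 2} = 1221 + \frac{\left(2 + 11\right) - 4}{16} = 1221 + \left(13 - 4\right) \frac{1}{16} = 1221 + 9 \cdot \frac{1}{16} = 1221 + \frac{9}{16} = \frac{19545}{16}$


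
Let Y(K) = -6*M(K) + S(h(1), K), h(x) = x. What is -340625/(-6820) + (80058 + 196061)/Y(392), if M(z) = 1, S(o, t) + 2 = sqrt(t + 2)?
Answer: 137976899/20460 + 276119*sqrt(394)/330 ≈ 23352.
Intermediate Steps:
S(o, t) = -2 + sqrt(2 + t) (S(o, t) = -2 + sqrt(t + 2) = -2 + sqrt(2 + t))
Y(K) = -8 + sqrt(2 + K) (Y(K) = -6*1 + (-2 + sqrt(2 + K)) = -6 + (-2 + sqrt(2 + K)) = -8 + sqrt(2 + K))
-340625/(-6820) + (80058 + 196061)/Y(392) = -340625/(-6820) + (80058 + 196061)/(-8 + sqrt(2 + 392)) = -340625*(-1/6820) + 276119/(-8 + sqrt(394)) = 68125/1364 + 276119/(-8 + sqrt(394))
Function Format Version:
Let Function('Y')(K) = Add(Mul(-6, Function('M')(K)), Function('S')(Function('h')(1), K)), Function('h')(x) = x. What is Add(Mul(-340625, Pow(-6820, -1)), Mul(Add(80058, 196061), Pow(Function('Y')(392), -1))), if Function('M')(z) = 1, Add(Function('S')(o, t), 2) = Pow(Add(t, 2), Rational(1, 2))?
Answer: Add(Rational(137976899, 20460), Mul(Rational(276119, 330), Pow(394, Rational(1, 2)))) ≈ 23352.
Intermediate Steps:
Function('S')(o, t) = Add(-2, Pow(Add(2, t), Rational(1, 2))) (Function('S')(o, t) = Add(-2, Pow(Add(t, 2), Rational(1, 2))) = Add(-2, Pow(Add(2, t), Rational(1, 2))))
Function('Y')(K) = Add(-8, Pow(Add(2, K), Rational(1, 2))) (Function('Y')(K) = Add(Mul(-6, 1), Add(-2, Pow(Add(2, K), Rational(1, 2)))) = Add(-6, Add(-2, Pow(Add(2, K), Rational(1, 2)))) = Add(-8, Pow(Add(2, K), Rational(1, 2))))
Add(Mul(-340625, Pow(-6820, -1)), Mul(Add(80058, 196061), Pow(Function('Y')(392), -1))) = Add(Mul(-340625, Pow(-6820, -1)), Mul(Add(80058, 196061), Pow(Add(-8, Pow(Add(2, 392), Rational(1, 2))), -1))) = Add(Mul(-340625, Rational(-1, 6820)), Mul(276119, Pow(Add(-8, Pow(394, Rational(1, 2))), -1))) = Add(Rational(68125, 1364), Mul(276119, Pow(Add(-8, Pow(394, Rational(1, 2))), -1)))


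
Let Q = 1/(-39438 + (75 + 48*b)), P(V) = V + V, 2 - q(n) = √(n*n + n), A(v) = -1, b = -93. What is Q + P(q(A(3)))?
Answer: 0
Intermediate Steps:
q(n) = 2 - √(n + n²) (q(n) = 2 - √(n*n + n) = 2 - √(n² + n) = 2 - √(n + n²))
P(V) = 2*V
Q = -1/43827 (Q = 1/(-39438 + (75 + 48*(-93))) = 1/(-39438 + (75 - 4464)) = 1/(-39438 - 4389) = 1/(-43827) = -1/43827 ≈ -2.2817e-5)
Q + P(q(A(3))) = -1/43827 + 2*(2 - √(-(1 - 1))) = -1/43827 + 2*(2 - √(-1*0)) = -1/43827 + 2*(2 - √0) = -1/43827 + 2*(2 - 1*0) = -1/43827 + 2*(2 + 0) = -1/43827 + 2*2 = -1/43827 + 4 = 175307/43827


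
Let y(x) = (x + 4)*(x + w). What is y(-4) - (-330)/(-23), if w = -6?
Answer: -330/23 ≈ -14.348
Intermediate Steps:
y(x) = (-6 + x)*(4 + x) (y(x) = (x + 4)*(x - 6) = (4 + x)*(-6 + x) = (-6 + x)*(4 + x))
y(-4) - (-330)/(-23) = (-24 + (-4)² - 2*(-4)) - (-330)/(-23) = (-24 + 16 + 8) - (-330)*(-1)/23 = 0 - 30*11/23 = 0 - 330/23 = -330/23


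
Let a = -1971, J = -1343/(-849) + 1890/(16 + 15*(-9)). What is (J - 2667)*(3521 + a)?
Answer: -59983775500/14433 ≈ -4.1560e+6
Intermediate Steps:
J = -206399/14433 (J = -1343*(-1/849) + 1890/(16 - 135) = 1343/849 + 1890/(-119) = 1343/849 + 1890*(-1/119) = 1343/849 - 270/17 = -206399/14433 ≈ -14.300)
(J - 2667)*(3521 + a) = (-206399/14433 - 2667)*(3521 - 1971) = -38699210/14433*1550 = -59983775500/14433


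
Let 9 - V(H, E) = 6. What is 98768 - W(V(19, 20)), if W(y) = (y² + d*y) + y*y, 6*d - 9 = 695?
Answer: 98398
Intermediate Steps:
d = 352/3 (d = 3/2 + (⅙)*695 = 3/2 + 695/6 = 352/3 ≈ 117.33)
V(H, E) = 3 (V(H, E) = 9 - 1*6 = 9 - 6 = 3)
W(y) = 2*y² + 352*y/3 (W(y) = (y² + 352*y/3) + y*y = (y² + 352*y/3) + y² = 2*y² + 352*y/3)
98768 - W(V(19, 20)) = 98768 - 2*3*(176 + 3*3)/3 = 98768 - 2*3*(176 + 9)/3 = 98768 - 2*3*185/3 = 98768 - 1*370 = 98768 - 370 = 98398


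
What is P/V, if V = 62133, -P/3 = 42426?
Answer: -42426/20711 ≈ -2.0485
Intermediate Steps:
P = -127278 (P = -3*42426 = -127278)
P/V = -127278/62133 = -127278*1/62133 = -42426/20711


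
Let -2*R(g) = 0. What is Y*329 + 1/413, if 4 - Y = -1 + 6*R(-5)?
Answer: 679386/413 ≈ 1645.0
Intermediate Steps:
R(g) = 0 (R(g) = -½*0 = 0)
Y = 5 (Y = 4 - (-1 + 6*0) = 4 - (-1 + 0) = 4 - 1*(-1) = 4 + 1 = 5)
Y*329 + 1/413 = 5*329 + 1/413 = 1645 + 1/413 = 679386/413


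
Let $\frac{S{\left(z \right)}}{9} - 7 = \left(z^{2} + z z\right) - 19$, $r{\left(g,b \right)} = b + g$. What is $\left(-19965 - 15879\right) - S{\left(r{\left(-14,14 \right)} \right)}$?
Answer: $-35736$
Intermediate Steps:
$S{\left(z \right)} = -108 + 18 z^{2}$ ($S{\left(z \right)} = 63 + 9 \left(\left(z^{2} + z z\right) - 19\right) = 63 + 9 \left(\left(z^{2} + z^{2}\right) - 19\right) = 63 + 9 \left(2 z^{2} - 19\right) = 63 + 9 \left(-19 + 2 z^{2}\right) = 63 + \left(-171 + 18 z^{2}\right) = -108 + 18 z^{2}$)
$\left(-19965 - 15879\right) - S{\left(r{\left(-14,14 \right)} \right)} = \left(-19965 - 15879\right) - \left(-108 + 18 \left(14 - 14\right)^{2}\right) = -35844 - \left(-108 + 18 \cdot 0^{2}\right) = -35844 - \left(-108 + 18 \cdot 0\right) = -35844 - \left(-108 + 0\right) = -35844 - -108 = -35844 + 108 = -35736$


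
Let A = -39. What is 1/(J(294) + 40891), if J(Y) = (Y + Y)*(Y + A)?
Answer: 1/190831 ≈ 5.2402e-6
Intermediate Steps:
J(Y) = 2*Y*(-39 + Y) (J(Y) = (Y + Y)*(Y - 39) = (2*Y)*(-39 + Y) = 2*Y*(-39 + Y))
1/(J(294) + 40891) = 1/(2*294*(-39 + 294) + 40891) = 1/(2*294*255 + 40891) = 1/(149940 + 40891) = 1/190831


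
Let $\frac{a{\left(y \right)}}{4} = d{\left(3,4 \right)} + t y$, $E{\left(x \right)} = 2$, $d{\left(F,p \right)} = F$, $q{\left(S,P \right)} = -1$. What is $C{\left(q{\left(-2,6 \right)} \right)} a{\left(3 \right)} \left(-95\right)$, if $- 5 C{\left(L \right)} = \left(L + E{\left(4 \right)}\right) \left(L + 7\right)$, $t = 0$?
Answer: $1368$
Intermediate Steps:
$a{\left(y \right)} = 12$ ($a{\left(y \right)} = 4 \left(3 + 0 y\right) = 4 \left(3 + 0\right) = 4 \cdot 3 = 12$)
$C{\left(L \right)} = - \frac{\left(2 + L\right) \left(7 + L\right)}{5}$ ($C{\left(L \right)} = - \frac{\left(L + 2\right) \left(L + 7\right)}{5} = - \frac{\left(2 + L\right) \left(7 + L\right)}{5}$)
$C{\left(q{\left(-2,6 \right)} \right)} a{\left(3 \right)} \left(-95\right) = \left(- \frac{14}{5} - - \frac{9}{5} - \frac{\left(-1\right)^{2}}{5}\right) 12 \left(-95\right) = \left(- \frac{14}{5} + \frac{9}{5} - \frac{1}{5}\right) 12 \left(-95\right) = \left(- \frac{6}{5}\right) 12 \left(-95\right) = \left(- \frac{72}{5}\right) \left(-95\right) = 1368$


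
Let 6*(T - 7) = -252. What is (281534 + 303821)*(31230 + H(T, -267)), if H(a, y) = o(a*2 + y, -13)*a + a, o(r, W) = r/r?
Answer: 18239661800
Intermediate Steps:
T = -35 (T = 7 + (1/6)*(-252) = 7 - 42 = -35)
o(r, W) = 1
H(a, y) = 2*a (H(a, y) = 1*a + a = a + a = 2*a)
(281534 + 303821)*(31230 + H(T, -267)) = (281534 + 303821)*(31230 + 2*(-35)) = 585355*(31230 - 70) = 585355*31160 = 18239661800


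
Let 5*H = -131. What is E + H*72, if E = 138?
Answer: -8742/5 ≈ -1748.4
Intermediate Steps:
H = -131/5 (H = (⅕)*(-131) = -131/5 ≈ -26.200)
E + H*72 = 138 - 131/5*72 = 138 - 9432/5 = -8742/5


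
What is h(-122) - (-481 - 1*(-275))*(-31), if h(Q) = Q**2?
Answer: 8498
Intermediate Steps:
h(-122) - (-481 - 1*(-275))*(-31) = (-122)**2 - (-481 - 1*(-275))*(-31) = 14884 - (-481 + 275)*(-31) = 14884 - (-206)*(-31) = 14884 - 1*6386 = 14884 - 6386 = 8498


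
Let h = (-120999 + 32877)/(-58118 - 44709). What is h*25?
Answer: 2203050/102827 ≈ 21.425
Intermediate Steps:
h = 88122/102827 (h = -88122/(-102827) = -88122*(-1/102827) = 88122/102827 ≈ 0.85699)
h*25 = (88122/102827)*25 = 2203050/102827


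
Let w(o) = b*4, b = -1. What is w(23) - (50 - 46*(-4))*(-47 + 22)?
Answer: 5846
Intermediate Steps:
w(o) = -4 (w(o) = -1*4 = -4)
w(23) - (50 - 46*(-4))*(-47 + 22) = -4 - (50 - 46*(-4))*(-47 + 22) = -4 - (50 + 184)*(-25) = -4 - 234*(-25) = -4 - 1*(-5850) = -4 + 5850 = 5846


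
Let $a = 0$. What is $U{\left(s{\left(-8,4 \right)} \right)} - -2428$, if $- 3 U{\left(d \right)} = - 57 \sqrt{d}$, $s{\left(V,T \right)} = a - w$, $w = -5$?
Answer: $2428 + 19 \sqrt{5} \approx 2470.5$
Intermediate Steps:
$s{\left(V,T \right)} = 5$ ($s{\left(V,T \right)} = 0 - -5 = 0 + 5 = 5$)
$U{\left(d \right)} = 19 \sqrt{d}$ ($U{\left(d \right)} = - \frac{\left(-57\right) \sqrt{d}}{3} = 19 \sqrt{d}$)
$U{\left(s{\left(-8,4 \right)} \right)} - -2428 = 19 \sqrt{5} - -2428 = 19 \sqrt{5} + 2428 = 2428 + 19 \sqrt{5}$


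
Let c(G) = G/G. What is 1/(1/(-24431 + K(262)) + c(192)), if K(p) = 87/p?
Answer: 6400835/6400573 ≈ 1.0000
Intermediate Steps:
c(G) = 1
1/(1/(-24431 + K(262)) + c(192)) = 1/(1/(-24431 + 87/262) + 1) = 1/(1/(-6400835/262) + 1) = 1/(-262/6400835 + 1) = 1/(6400573/6400835) = 6400835/6400573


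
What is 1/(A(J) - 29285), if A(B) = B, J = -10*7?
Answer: -1/29355 ≈ -3.4066e-5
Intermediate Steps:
J = -70
1/(A(J) - 29285) = 1/(-70 - 29285) = 1/(-29355) = -1/29355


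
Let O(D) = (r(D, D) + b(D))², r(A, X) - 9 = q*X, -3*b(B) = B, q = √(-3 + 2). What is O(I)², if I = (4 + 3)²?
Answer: 404430601/81 + 91091000*I/27 ≈ 4.993e+6 + 3.3737e+6*I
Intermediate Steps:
q = I (q = √(-1) = I ≈ 1.0*I)
b(B) = -B/3
r(A, X) = 9 + I*X
I = 49 (I = 7² = 49)
O(D) = (9 - D/3 + I*D)² (O(D) = ((9 + I*D) - D/3)² = (9 - D/3 + I*D)²)
O(I)² = ((27 - 1*49 + 3*I*49)²/9)² = ((27 - 49 + 147*I)²/9)² = ((-22 + 147*I)²/9)² = (-22 + 147*I)⁴/81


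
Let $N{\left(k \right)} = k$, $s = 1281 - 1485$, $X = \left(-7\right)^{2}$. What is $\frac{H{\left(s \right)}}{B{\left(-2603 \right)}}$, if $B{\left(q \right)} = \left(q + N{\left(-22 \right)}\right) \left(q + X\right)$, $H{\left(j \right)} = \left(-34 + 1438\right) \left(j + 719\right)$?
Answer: $\frac{24102}{223475} \approx 0.10785$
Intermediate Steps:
$X = 49$
$s = -204$
$H{\left(j \right)} = 1009476 + 1404 j$ ($H{\left(j \right)} = 1404 \left(719 + j\right) = 1009476 + 1404 j$)
$B{\left(q \right)} = \left(-22 + q\right) \left(49 + q\right)$ ($B{\left(q \right)} = \left(q - 22\right) \left(q + 49\right) = \left(-22 + q\right) \left(49 + q\right)$)
$\frac{H{\left(s \right)}}{B{\left(-2603 \right)}} = \frac{1009476 + 1404 \left(-204\right)}{-1078 + \left(-2603\right)^{2} + 27 \left(-2603\right)} = \frac{1009476 - 286416}{-1078 + 6775609 - 70281} = \frac{723060}{6704250} = 723060 \cdot \frac{1}{6704250} = \frac{24102}{223475}$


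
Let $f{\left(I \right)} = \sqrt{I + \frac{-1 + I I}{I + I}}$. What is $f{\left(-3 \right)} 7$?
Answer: $\frac{7 i \sqrt{39}}{3} \approx 14.572 i$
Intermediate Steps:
$f{\left(I \right)} = \sqrt{I + \frac{-1 + I^{2}}{2 I}}$
$f{\left(-3 \right)} 7 = \frac{\sqrt{- \frac{2}{-3} + 6 \left(-3\right)}}{2} \cdot 7 = \frac{\sqrt{\left(-2\right) \left(- \frac{1}{3}\right) - 18}}{2} \cdot 7 = \frac{\sqrt{\frac{2}{3} - 18}}{2} \cdot 7 = \frac{\sqrt{- \frac{52}{3}}}{2} \cdot 7 = \frac{\frac{2}{3} i \sqrt{39}}{2} \cdot 7 = \frac{i \sqrt{39}}{3} \cdot 7 = \frac{7 i \sqrt{39}}{3}$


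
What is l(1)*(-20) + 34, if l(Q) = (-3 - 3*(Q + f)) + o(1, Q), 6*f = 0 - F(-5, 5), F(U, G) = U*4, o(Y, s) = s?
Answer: 334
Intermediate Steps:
F(U, G) = 4*U
f = 10/3 (f = (0 - 4*(-5))/6 = (0 - 1*(-20))/6 = (0 + 20)/6 = (⅙)*20 = 10/3 ≈ 3.3333)
l(Q) = -13 - 2*Q (l(Q) = (-3 - 3*(Q + 10/3)) + Q = (-3 - 3*(10/3 + Q)) + Q = (-3 + (-10 - 3*Q)) + Q = (-13 - 3*Q) + Q = -13 - 2*Q)
l(1)*(-20) + 34 = (-13 - 2*1)*(-20) + 34 = (-13 - 2)*(-20) + 34 = -15*(-20) + 34 = 300 + 34 = 334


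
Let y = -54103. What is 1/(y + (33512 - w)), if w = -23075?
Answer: 1/2484 ≈ 0.00040258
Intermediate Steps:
1/(y + (33512 - w)) = 1/(-54103 + (33512 - 1*(-23075))) = 1/(-54103 + (33512 + 23075)) = 1/(-54103 + 56587) = 1/2484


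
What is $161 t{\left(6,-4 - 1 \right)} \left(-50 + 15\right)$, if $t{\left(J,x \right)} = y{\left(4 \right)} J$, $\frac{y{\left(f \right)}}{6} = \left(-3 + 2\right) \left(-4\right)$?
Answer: $-811440$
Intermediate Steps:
$y{\left(f \right)} = 24$ ($y{\left(f \right)} = 6 \left(-3 + 2\right) \left(-4\right) = 6 \left(\left(-1\right) \left(-4\right)\right) = 6 \cdot 4 = 24$)
$t{\left(J,x \right)} = 24 J$
$161 t{\left(6,-4 - 1 \right)} \left(-50 + 15\right) = 161 \cdot 24 \cdot 6 \left(-50 + 15\right) = 161 \cdot 144 \left(-35\right) = 23184 \left(-35\right) = -811440$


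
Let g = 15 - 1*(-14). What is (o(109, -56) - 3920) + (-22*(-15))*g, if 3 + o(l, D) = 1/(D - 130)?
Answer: 1050341/186 ≈ 5647.0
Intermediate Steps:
g = 29 (g = 15 + 14 = 29)
o(l, D) = -3 + 1/(-130 + D) (o(l, D) = -3 + 1/(D - 130) = -3 + 1/(-130 + D))
(o(109, -56) - 3920) + (-22*(-15))*g = ((391 - 3*(-56))/(-130 - 56) - 3920) - 22*(-15)*29 = ((391 + 168)/(-186) - 3920) + 330*29 = (-1/186*559 - 3920) + 9570 = (-559/186 - 3920) + 9570 = -729679/186 + 9570 = 1050341/186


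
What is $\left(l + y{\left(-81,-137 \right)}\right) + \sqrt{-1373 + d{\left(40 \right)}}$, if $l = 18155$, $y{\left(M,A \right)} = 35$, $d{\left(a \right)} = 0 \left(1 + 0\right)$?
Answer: $18190 + i \sqrt{1373} \approx 18190.0 + 37.054 i$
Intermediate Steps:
$d{\left(a \right)} = 0$ ($d{\left(a \right)} = 0 \cdot 1 = 0$)
$\left(l + y{\left(-81,-137 \right)}\right) + \sqrt{-1373 + d{\left(40 \right)}} = \left(18155 + 35\right) + \sqrt{-1373 + 0} = 18190 + \sqrt{-1373} = 18190 + i \sqrt{1373}$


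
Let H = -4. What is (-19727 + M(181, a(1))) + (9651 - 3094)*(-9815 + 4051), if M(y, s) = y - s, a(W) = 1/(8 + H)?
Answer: -151256377/4 ≈ -3.7814e+7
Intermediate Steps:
a(W) = ¼ (a(W) = 1/(8 - 4) = 1/4 = ¼)
(-19727 + M(181, a(1))) + (9651 - 3094)*(-9815 + 4051) = (-19727 + (181 - 1*¼)) + (9651 - 3094)*(-9815 + 4051) = (-19727 + (181 - ¼)) + 6557*(-5764) = (-19727 + 723/4) - 37794548 = -78185/4 - 37794548 = -151256377/4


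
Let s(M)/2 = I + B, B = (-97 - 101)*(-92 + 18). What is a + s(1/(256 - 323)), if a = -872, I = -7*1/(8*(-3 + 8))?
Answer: 568633/20 ≈ 28432.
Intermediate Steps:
B = 14652 (B = -198*(-74) = 14652)
I = -7/40 (I = -7/(8*5) = -7/40 ≈ -0.17500)
s(M) = 586073/20 (s(M) = 2*(-7/40 + 14652) = 2*(586073/40) = 586073/20)
a + s(1/(256 - 323)) = -872 + 586073/20 = 568633/20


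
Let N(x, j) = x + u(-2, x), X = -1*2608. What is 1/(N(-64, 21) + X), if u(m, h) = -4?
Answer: -1/2676 ≈ -0.00037369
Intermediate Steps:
X = -2608
N(x, j) = -4 + x (N(x, j) = x - 4 = -4 + x)
1/(N(-64, 21) + X) = 1/((-4 - 64) - 2608) = 1/(-68 - 2608) = 1/(-2676) = -1/2676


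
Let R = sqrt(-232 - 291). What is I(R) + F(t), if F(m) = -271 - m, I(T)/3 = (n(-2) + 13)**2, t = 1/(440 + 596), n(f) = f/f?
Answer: 328411/1036 ≈ 317.00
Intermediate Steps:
n(f) = 1
t = 1/1036 ≈ 0.00096525
R = I*sqrt(523) (R = sqrt(-523) = I*sqrt(523) ≈ 22.869*I)
I(T) = 588 (I(T) = 3*(1 + 13)**2 = 3*14**2 = 3*196 = 588)
I(R) + F(t) = 588 + (-271 - 1*1/1036) = 588 + (-271 - 1/1036) = 588 - 280757/1036 = 328411/1036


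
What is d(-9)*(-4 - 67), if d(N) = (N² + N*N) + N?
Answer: -10863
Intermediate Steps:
d(N) = N + 2*N² (d(N) = (N² + N²) + N = 2*N² + N = N + 2*N²)
d(-9)*(-4 - 67) = (-9*(1 + 2*(-9)))*(-4 - 67) = -9*(1 - 18)*(-71) = -9*(-17)*(-71) = 153*(-71) = -10863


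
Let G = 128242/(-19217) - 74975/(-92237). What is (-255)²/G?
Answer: -115258010845725/10387862779 ≈ -11095.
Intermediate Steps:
G = -10387862779/1772518429 (G = 128242*(-1/19217) - 74975*(-1/92237) = -128242/19217 + 74975/92237 = -10387862779/1772518429 ≈ -5.8605)
(-255)²/G = (-255)²/(-10387862779/1772518429) = 65025*(-1772518429/10387862779) = -115258010845725/10387862779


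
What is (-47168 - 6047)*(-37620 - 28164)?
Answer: 3500695560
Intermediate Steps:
(-47168 - 6047)*(-37620 - 28164) = -53215*(-65784) = 3500695560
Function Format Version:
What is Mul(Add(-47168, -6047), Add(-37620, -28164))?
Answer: 3500695560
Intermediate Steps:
Mul(Add(-47168, -6047), Add(-37620, -28164)) = Mul(-53215, -65784) = 3500695560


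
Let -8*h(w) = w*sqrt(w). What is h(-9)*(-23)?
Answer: -621*I/8 ≈ -77.625*I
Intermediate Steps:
h(w) = -w**(3/2)/8 (h(w) = -w*sqrt(w)/8 = -w**(3/2)/8)
h(-9)*(-23) = -(-27)*I/8*(-23) = (27*I/8)*(-23) = -621*I/8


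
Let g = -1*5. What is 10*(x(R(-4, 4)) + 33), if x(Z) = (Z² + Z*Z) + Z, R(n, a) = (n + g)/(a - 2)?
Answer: 690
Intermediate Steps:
g = -5
R(n, a) = (-5 + n)/(-2 + a) (R(n, a) = (n - 5)/(a - 2) = (-5 + n)/(-2 + a))
x(Z) = Z + 2*Z² (x(Z) = (Z² + Z²) + Z = 2*Z² + Z = Z + 2*Z²)
10*(x(R(-4, 4)) + 33) = 10*(((-5 - 4)/(-2 + 4))*(1 + 2*((-5 - 4)/(-2 + 4))) + 33) = 10*((-9/2)*(1 + 2*(-9/2)) + 33) = 10*(((½)*(-9))*(1 + 2*((½)*(-9))) + 33) = 10*(-9*(1 + 2*(-9/2))/2 + 33) = 10*(-9*(1 - 9)/2 + 33) = 10*(-9/2*(-8) + 33) = 10*(36 + 33) = 10*69 = 690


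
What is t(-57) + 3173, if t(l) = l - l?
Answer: 3173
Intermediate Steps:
t(l) = 0
t(-57) + 3173 = 0 + 3173 = 3173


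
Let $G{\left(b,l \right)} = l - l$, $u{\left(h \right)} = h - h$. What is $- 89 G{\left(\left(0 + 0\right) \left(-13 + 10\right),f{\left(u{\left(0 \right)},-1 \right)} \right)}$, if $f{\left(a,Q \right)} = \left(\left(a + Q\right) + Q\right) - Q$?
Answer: $0$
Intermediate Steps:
$u{\left(h \right)} = 0$
$f{\left(a,Q \right)} = Q + a$ ($f{\left(a,Q \right)} = \left(\left(Q + a\right) + Q\right) - Q = \left(a + 2 Q\right) - Q = Q + a$)
$G{\left(b,l \right)} = 0$
$- 89 G{\left(\left(0 + 0\right) \left(-13 + 10\right),f{\left(u{\left(0 \right)},-1 \right)} \right)} = \left(-89\right) 0 = 0$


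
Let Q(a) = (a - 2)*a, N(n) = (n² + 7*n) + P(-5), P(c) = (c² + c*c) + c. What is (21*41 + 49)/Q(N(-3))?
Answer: 910/1023 ≈ 0.88954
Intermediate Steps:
P(c) = c + 2*c² (P(c) = (c² + c²) + c = 2*c² + c = c + 2*c²)
N(n) = 45 + n² + 7*n (N(n) = (n² + 7*n) - 5*(1 + 2*(-5)) = (n² + 7*n) - 5*(1 - 10) = (n² + 7*n) - 5*(-9) = (n² + 7*n) + 45 = 45 + n² + 7*n)
Q(a) = a*(-2 + a) (Q(a) = (-2 + a)*a = a*(-2 + a))
(21*41 + 49)/Q(N(-3)) = (21*41 + 49)/(((45 + (-3)² + 7*(-3))*(-2 + (45 + (-3)² + 7*(-3))))) = (861 + 49)/(((45 + 9 - 21)*(-2 + (45 + 9 - 21)))) = 910/((33*(-2 + 33))) = 910/((33*31)) = 910/1023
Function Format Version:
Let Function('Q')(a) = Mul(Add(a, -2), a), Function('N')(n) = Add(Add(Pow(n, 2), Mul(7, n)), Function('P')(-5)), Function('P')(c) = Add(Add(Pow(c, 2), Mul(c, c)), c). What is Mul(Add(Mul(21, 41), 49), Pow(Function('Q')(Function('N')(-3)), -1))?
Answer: Rational(910, 1023) ≈ 0.88954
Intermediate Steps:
Function('P')(c) = Add(c, Mul(2, Pow(c, 2))) (Function('P')(c) = Add(Add(Pow(c, 2), Pow(c, 2)), c) = Add(Mul(2, Pow(c, 2)), c) = Add(c, Mul(2, Pow(c, 2))))
Function('N')(n) = Add(45, Pow(n, 2), Mul(7, n)) (Function('N')(n) = Add(Add(Pow(n, 2), Mul(7, n)), Mul(-5, Add(1, Mul(2, -5)))) = Add(Add(Pow(n, 2), Mul(7, n)), Mul(-5, Add(1, -10))) = Add(Add(Pow(n, 2), Mul(7, n)), Mul(-5, -9)) = Add(Add(Pow(n, 2), Mul(7, n)), 45) = Add(45, Pow(n, 2), Mul(7, n)))
Function('Q')(a) = Mul(a, Add(-2, a)) (Function('Q')(a) = Mul(Add(-2, a), a) = Mul(a, Add(-2, a)))
Mul(Add(Mul(21, 41), 49), Pow(Function('Q')(Function('N')(-3)), -1)) = Mul(Add(Mul(21, 41), 49), Pow(Mul(Add(45, Pow(-3, 2), Mul(7, -3)), Add(-2, Add(45, Pow(-3, 2), Mul(7, -3)))), -1)) = Mul(Add(861, 49), Pow(Mul(Add(45, 9, -21), Add(-2, Add(45, 9, -21))), -1)) = Mul(910, Pow(Mul(33, Add(-2, 33)), -1)) = Mul(910, Pow(Mul(33, 31), -1)) = Mul(910, Pow(1023, -1)) = Mul(910, Rational(1, 1023)) = Rational(910, 1023)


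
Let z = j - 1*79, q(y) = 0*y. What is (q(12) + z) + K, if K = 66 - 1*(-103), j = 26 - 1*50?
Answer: 66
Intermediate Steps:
j = -24 (j = 26 - 50 = -24)
q(y) = 0
z = -103 (z = -24 - 1*79 = -24 - 79 = -103)
K = 169 (K = 66 + 103 = 169)
(q(12) + z) + K = (0 - 103) + 169 = -103 + 169 = 66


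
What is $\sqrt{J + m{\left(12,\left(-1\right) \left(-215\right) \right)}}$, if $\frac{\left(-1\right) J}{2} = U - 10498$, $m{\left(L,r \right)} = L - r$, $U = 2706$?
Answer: $3 \sqrt{1709} \approx 124.02$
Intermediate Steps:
$J = 15584$ ($J = - 2 \left(2706 - 10498\right) = \left(-2\right) \left(-7792\right) = 15584$)
$\sqrt{J + m{\left(12,\left(-1\right) \left(-215\right) \right)}} = \sqrt{15584 + \left(12 - \left(-1\right) \left(-215\right)\right)} = \sqrt{15584 + \left(12 - 215\right)} = \sqrt{15584 - 203} = \sqrt{15381} = 3 \sqrt{1709}$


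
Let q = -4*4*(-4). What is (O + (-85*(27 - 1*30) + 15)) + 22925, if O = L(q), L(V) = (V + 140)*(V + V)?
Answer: 49307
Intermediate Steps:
q = 64 (q = -16*(-4) = 64)
L(V) = 2*V*(140 + V) (L(V) = (140 + V)*(2*V) = 2*V*(140 + V))
O = 26112 (O = 2*64*(140 + 64) = 2*64*204 = 26112)
(O + (-85*(27 - 1*30) + 15)) + 22925 = (26112 + (-85*(27 - 1*30) + 15)) + 22925 = (26112 + (-85*(27 - 30) + 15)) + 22925 = (26112 + (-85*(-3) + 15)) + 22925 = (26112 + (255 + 15)) + 22925 = (26112 + 270) + 22925 = 26382 + 22925 = 49307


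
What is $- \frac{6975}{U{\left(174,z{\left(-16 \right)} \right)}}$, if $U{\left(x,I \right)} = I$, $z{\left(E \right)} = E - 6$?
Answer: $\frac{6975}{22} \approx 317.05$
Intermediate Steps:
$z{\left(E \right)} = -6 + E$
$- \frac{6975}{U{\left(174,z{\left(-16 \right)} \right)}} = - \frac{6975}{-6 - 16} = - \frac{6975}{-22} = \left(-6975\right) \left(- \frac{1}{22}\right) = \frac{6975}{22}$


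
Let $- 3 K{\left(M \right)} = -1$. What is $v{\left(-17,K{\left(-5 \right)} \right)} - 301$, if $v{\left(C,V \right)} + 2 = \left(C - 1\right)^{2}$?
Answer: $21$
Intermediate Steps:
$K{\left(M \right)} = \frac{1}{3}$ ($K{\left(M \right)} = \left(- \frac{1}{3}\right) \left(-1\right) = \frac{1}{3}$)
$v{\left(C,V \right)} = -2 + \left(-1 + C\right)^{2}$ ($v{\left(C,V \right)} = -2 + \left(C - 1\right)^{2} = -2 + \left(-1 + C\right)^{2}$)
$v{\left(-17,K{\left(-5 \right)} \right)} - 301 = \left(-2 + \left(-1 - 17\right)^{2}\right) - 301 = \left(-2 + \left(-18\right)^{2}\right) - 301 = \left(-2 + 324\right) - 301 = 322 - 301 = 21$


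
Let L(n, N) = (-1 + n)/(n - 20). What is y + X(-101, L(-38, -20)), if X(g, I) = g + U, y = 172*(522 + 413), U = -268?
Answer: 160451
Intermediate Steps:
L(n, N) = (-1 + n)/(-20 + n)
y = 160820 (y = 172*935 = 160820)
X(g, I) = -268 + g (X(g, I) = g - 268 = -268 + g)
y + X(-101, L(-38, -20)) = 160820 + (-268 - 101) = 160820 - 369 = 160451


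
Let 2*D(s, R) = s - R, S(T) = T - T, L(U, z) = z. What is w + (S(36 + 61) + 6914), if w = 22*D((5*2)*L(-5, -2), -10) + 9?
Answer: 6813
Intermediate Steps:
S(T) = 0
D(s, R) = s/2 - R/2 (D(s, R) = (s - R)/2 = s/2 - R/2)
w = -101 (w = 22*(((5*2)*(-2))/2 - ½*(-10)) + 9 = 22*((10*(-2))/2 + 5) + 9 = 22*((½)*(-20) + 5) + 9 = 22*(-10 + 5) + 9 = 22*(-5) + 9 = -110 + 9 = -101)
w + (S(36 + 61) + 6914) = -101 + (0 + 6914) = -101 + 6914 = 6813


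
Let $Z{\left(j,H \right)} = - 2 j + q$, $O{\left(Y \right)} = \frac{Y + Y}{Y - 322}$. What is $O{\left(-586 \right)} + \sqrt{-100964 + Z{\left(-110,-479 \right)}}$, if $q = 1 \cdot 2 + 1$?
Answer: $\frac{293}{227} + i \sqrt{100741} \approx 1.2907 + 317.4 i$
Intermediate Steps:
$q = 3$ ($q = 2 + 1 = 3$)
$O{\left(Y \right)} = \frac{2 Y}{-322 + Y}$
$Z{\left(j,H \right)} = 3 - 2 j$ ($Z{\left(j,H \right)} = - 2 j + 3 = 3 - 2 j$)
$O{\left(-586 \right)} + \sqrt{-100964 + Z{\left(-110,-479 \right)}} = 2 \left(-586\right) \frac{1}{-322 - 586} + \sqrt{-100964 + \left(3 - -220\right)} = 2 \left(-586\right) \frac{1}{-908} + \sqrt{-100964 + \left(3 + 220\right)} = 2 \left(-586\right) \left(- \frac{1}{908}\right) + \sqrt{-100964 + 223} = \frac{293}{227} + \sqrt{-100741} = \frac{293}{227} + i \sqrt{100741}$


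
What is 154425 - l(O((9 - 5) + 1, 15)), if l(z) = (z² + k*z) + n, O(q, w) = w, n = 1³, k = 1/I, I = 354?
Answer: 18195477/118 ≈ 1.5420e+5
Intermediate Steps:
k = 1/354 ≈ 0.0028249
n = 1
l(z) = 1 + z² + z/354 (l(z) = (z² + z/354) + 1 = 1 + z² + z/354)
154425 - l(O((9 - 5) + 1, 15)) = 154425 - (1 + 15² + (1/354)*15) = 154425 - (1 + 225 + 5/118) = 154425 - 1*26673/118 = 154425 - 26673/118 = 18195477/118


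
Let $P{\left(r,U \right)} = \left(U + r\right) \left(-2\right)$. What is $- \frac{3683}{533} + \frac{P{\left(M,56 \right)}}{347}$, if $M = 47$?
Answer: $- \frac{1387799}{184951} \approx -7.5036$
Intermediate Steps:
$P{\left(r,U \right)} = - 2 U - 2 r$
$- \frac{3683}{533} + \frac{P{\left(M,56 \right)}}{347} = - \frac{3683}{533} + \frac{\left(-2\right) 56 - 94}{347} = \left(-3683\right) \frac{1}{533} + \left(-112 - 94\right) \frac{1}{347} = - \frac{3683}{533} - \frac{206}{347} = - \frac{1387799}{184951}$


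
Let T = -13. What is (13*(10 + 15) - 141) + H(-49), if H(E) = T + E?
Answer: 122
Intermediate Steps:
H(E) = -13 + E
(13*(10 + 15) - 141) + H(-49) = (13*(10 + 15) - 141) + (-13 - 49) = (13*25 - 141) - 62 = (325 - 141) - 62 = 184 - 62 = 122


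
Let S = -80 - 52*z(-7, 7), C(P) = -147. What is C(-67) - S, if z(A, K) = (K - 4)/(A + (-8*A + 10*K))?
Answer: -7817/119 ≈ -65.689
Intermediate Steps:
z(A, K) = (-4 + K)/(-7*A + 10*K)
S = -9676/119 (S = -80 - 52*(4 - 1*7)/(-10*7 + 7*(-7)) = -80 - 52*(4 - 7)/(-70 - 49) = -80 - 52*(-3)/(-119) = -80 - (-52)*(-3)/119 = -80 - 52*3/119 = -80 - 156/119 = -9676/119 ≈ -81.311)
C(-67) - S = -147 - 1*(-9676/119) = -147 + 9676/119 = -7817/119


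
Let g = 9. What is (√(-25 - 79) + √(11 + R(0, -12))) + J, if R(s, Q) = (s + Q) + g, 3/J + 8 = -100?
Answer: -1/36 + 2*√2 + 2*I*√26 ≈ 2.8006 + 10.198*I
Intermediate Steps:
J = -1/36 (J = 3/(-8 - 100) = 3/(-108) = 3*(-1/108) = -1/36 ≈ -0.027778)
R(s, Q) = 9 + Q + s (R(s, Q) = (s + Q) + 9 = (Q + s) + 9 = 9 + Q + s)
(√(-25 - 79) + √(11 + R(0, -12))) + J = (√(-25 - 79) + √(11 + (9 - 12 + 0))) - 1/36 = (√(-104) + √(11 - 3)) - 1/36 = (2*I*√26 + √8) - 1/36 = (2*I*√26 + 2*√2) - 1/36 = (2*√2 + 2*I*√26) - 1/36 = -1/36 + 2*√2 + 2*I*√26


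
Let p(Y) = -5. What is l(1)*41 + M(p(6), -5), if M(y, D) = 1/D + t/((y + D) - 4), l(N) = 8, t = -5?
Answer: 22971/70 ≈ 328.16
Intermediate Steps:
M(y, D) = 1/D - 5/(-4 + D + y) (M(y, D) = 1/D - 5/((y + D) - 4) = 1/D - 5/((D + y) - 4) = 1/D - 5/(-4 + D + y))
l(1)*41 + M(p(6), -5) = 8*41 + (-4 - 5 - 4*(-5))/((-5)*(-4 - 5 - 5)) = 328 - ⅕*(-4 - 5 + 20)/(-14) = 328 - ⅕*(-1/14)*11 = 328 + 11/70 = 22971/70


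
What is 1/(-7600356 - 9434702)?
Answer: -1/17035058 ≈ -5.8702e-8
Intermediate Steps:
1/(-7600356 - 9434702) = 1/(-17035058) = -1/17035058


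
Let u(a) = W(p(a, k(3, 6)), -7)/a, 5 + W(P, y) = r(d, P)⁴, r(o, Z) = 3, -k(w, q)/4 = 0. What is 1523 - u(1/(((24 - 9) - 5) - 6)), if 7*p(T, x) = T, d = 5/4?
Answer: 1219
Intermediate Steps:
d = 5/4 (d = 5*(¼) = 5/4 ≈ 1.2500)
k(w, q) = 0 (k(w, q) = -4*0 = 0)
p(T, x) = T/7
W(P, y) = 76 (W(P, y) = -5 + 3⁴ = -5 + 81 = 76)
u(a) = 76/a
1523 - u(1/(((24 - 9) - 5) - 6)) = 1523 - 76/(1/(((24 - 9) - 5) - 6)) = 1523 - 76/(1/((15 - 5) - 6)) = 1523 - 76/(1/(10 - 6)) = 1523 - 76/(1/4) = 1523 - 76/¼ = 1523 - 76*4 = 1523 - 1*304 = 1523 - 304 = 1219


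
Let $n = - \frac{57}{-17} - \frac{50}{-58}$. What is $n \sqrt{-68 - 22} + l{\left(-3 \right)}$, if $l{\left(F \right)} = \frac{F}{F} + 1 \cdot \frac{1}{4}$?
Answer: $\frac{5}{4} + \frac{6234 i \sqrt{10}}{493} \approx 1.25 + 39.987 i$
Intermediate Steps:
$n = \frac{2078}{493}$ ($n = \left(-57\right) \left(- \frac{1}{17}\right) - - \frac{25}{29} = \frac{57}{17} + \frac{25}{29} = \frac{2078}{493} \approx 4.215$)
$l{\left(F \right)} = \frac{5}{4}$ ($l{\left(F \right)} = 1 + 1 \cdot \frac{1}{4} = 1 + \frac{1}{4} = \frac{5}{4}$)
$n \sqrt{-68 - 22} + l{\left(-3 \right)} = \frac{2078 \sqrt{-68 - 22}}{493} + \frac{5}{4} = \frac{2078 \sqrt{-90}}{493} + \frac{5}{4} = \frac{2078 \cdot 3 i \sqrt{10}}{493} + \frac{5}{4} = \frac{6234 i \sqrt{10}}{493} + \frac{5}{4} = \frac{5}{4} + \frac{6234 i \sqrt{10}}{493}$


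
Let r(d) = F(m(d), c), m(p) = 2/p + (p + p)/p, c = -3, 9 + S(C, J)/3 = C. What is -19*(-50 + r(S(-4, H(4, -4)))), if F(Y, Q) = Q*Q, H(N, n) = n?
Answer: 779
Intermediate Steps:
S(C, J) = -27 + 3*C
m(p) = 2 + 2/p (m(p) = 2/p + (2*p)/p = 2/p + 2 = 2 + 2/p)
F(Y, Q) = Q**2
r(d) = 9 (r(d) = (-3)**2 = 9)
-19*(-50 + r(S(-4, H(4, -4)))) = -19*(-50 + 9) = -19*(-41) = 779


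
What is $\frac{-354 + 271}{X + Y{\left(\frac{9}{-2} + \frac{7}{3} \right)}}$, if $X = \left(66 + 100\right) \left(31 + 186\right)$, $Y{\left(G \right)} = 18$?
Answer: $- \frac{83}{36040} \approx -0.002303$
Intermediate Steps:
$X = 36022$ ($X = 166 \cdot 217 = 36022$)
$\frac{-354 + 271}{X + Y{\left(\frac{9}{-2} + \frac{7}{3} \right)}} = \frac{-354 + 271}{36022 + 18} = - \frac{83}{36040}$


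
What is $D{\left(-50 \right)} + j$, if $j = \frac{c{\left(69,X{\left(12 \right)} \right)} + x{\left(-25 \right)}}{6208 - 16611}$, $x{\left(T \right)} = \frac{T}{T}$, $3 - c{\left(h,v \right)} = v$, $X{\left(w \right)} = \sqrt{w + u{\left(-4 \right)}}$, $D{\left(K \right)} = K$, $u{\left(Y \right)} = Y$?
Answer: $- \frac{520154}{10403} + \frac{2 \sqrt{2}}{10403} \approx -50.0$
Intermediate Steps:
$X{\left(w \right)} = \sqrt{-4 + w}$ ($X{\left(w \right)} = \sqrt{w - 4} = \sqrt{-4 + w}$)
$c{\left(h,v \right)} = 3 - v$
$x{\left(T \right)} = 1$
$j = - \frac{4}{10403} + \frac{2 \sqrt{2}}{10403}$ ($j = \frac{\left(3 - \sqrt{-4 + 12}\right) + 1}{6208 - 16611} = \frac{\left(3 - \sqrt{8}\right) + 1}{-10403} = \left(\left(3 - 2 \sqrt{2}\right) + 1\right) \left(- \frac{1}{10403}\right) = \left(4 - 2 \sqrt{2}\right) \left(- \frac{1}{10403}\right) = - \frac{4}{10403} + \frac{2 \sqrt{2}}{10403} \approx -0.00011262$)
$D{\left(-50 \right)} + j = -50 - \left(\frac{4}{10403} - \frac{2 \sqrt{2}}{10403}\right) = - \frac{520154}{10403} + \frac{2 \sqrt{2}}{10403}$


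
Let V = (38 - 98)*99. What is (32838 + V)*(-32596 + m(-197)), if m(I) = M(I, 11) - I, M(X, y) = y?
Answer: -871172424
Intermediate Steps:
V = -5940 (V = -60*99 = -5940)
m(I) = 11 - I
(32838 + V)*(-32596 + m(-197)) = (32838 - 5940)*(-32596 + (11 - 1*(-197))) = 26898*(-32596 + (11 + 197)) = 26898*(-32596 + 208) = 26898*(-32388) = -871172424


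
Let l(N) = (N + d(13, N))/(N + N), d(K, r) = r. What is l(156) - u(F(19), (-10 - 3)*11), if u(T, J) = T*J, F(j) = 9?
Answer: 1288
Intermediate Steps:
u(T, J) = J*T
l(N) = 1 (l(N) = (N + N)/(N + N) = (2*N)/((2*N)) = (2*N)*(1/(2*N)) = 1)
l(156) - u(F(19), (-10 - 3)*11) = 1 - (-10 - 3)*11*9 = 1 - (-13*11)*9 = 1 - (-143)*9 = 1 - 1*(-1287) = 1 + 1287 = 1288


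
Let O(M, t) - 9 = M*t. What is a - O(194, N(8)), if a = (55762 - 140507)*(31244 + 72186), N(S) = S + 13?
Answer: -8765179433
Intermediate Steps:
N(S) = 13 + S
O(M, t) = 9 + M*t
a = -8765175350 (a = -84745*103430 = -8765175350)
a - O(194, N(8)) = -8765175350 - (9 + 194*(13 + 8)) = -8765175350 - (9 + 194*21) = -8765175350 - (9 + 4074) = -8765175350 - 1*4083 = -8765175350 - 4083 = -8765179433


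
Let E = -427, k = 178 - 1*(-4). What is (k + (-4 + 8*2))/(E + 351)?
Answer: -97/38 ≈ -2.5526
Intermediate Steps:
k = 182 (k = 178 + 4 = 182)
(k + (-4 + 8*2))/(E + 351) = (182 + (-4 + 8*2))/(-427 + 351) = (182 + (-4 + 16))/(-76) = (182 + 12)*(-1/76) = 194*(-1/76) = -97/38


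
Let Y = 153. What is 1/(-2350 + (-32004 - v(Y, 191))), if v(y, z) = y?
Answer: -1/34507 ≈ -2.8980e-5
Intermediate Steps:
1/(-2350 + (-32004 - v(Y, 191))) = 1/(-2350 + (-32004 - 1*153)) = 1/(-2350 + (-32004 - 153)) = 1/(-2350 - 32157) = 1/(-34507) = -1/34507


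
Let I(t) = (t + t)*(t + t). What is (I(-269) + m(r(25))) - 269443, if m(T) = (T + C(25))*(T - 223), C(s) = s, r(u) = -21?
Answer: 19025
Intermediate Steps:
I(t) = 4*t**2 (I(t) = (2*t)*(2*t) = 4*t**2)
m(T) = (-223 + T)*(25 + T) (m(T) = (T + 25)*(T - 223) = (25 + T)*(-223 + T) = (-223 + T)*(25 + T))
(I(-269) + m(r(25))) - 269443 = (4*(-269)**2 + (-5575 + (-21)**2 - 198*(-21))) - 269443 = (4*72361 + (-5575 + 441 + 4158)) - 269443 = (289444 - 976) - 269443 = 288468 - 269443 = 19025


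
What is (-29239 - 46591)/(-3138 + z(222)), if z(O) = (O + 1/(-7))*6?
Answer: 265405/6324 ≈ 41.968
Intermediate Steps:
z(O) = -6/7 + 6*O (z(O) = (O - ⅐)*6 = (-⅐ + O)*6 = -6/7 + 6*O)
(-29239 - 46591)/(-3138 + z(222)) = (-29239 - 46591)/(-3138 + (-6/7 + 6*222)) = -75830/(-3138 + (-6/7 + 1332)) = -75830/(-3138 + 9318/7) = -75830/(-12648/7) = -75830*(-7/12648) = 265405/6324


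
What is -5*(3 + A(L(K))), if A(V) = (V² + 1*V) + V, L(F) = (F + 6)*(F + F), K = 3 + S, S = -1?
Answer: -5455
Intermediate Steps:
K = 2 (K = 3 - 1 = 2)
L(F) = 2*F*(6 + F) (L(F) = (6 + F)*(2*F) = 2*F*(6 + F))
A(V) = V² + 2*V (A(V) = (V² + V) + V = (V + V²) + V = V² + 2*V)
-5*(3 + A(L(K))) = -5*(3 + (2*2*(6 + 2))*(2 + 2*2*(6 + 2))) = -5*(3 + (2*2*8)*(2 + 2*2*8)) = -5*(3 + 32*(2 + 32)) = -5*(3 + 32*34) = -5*(3 + 1088) = -5*1091 = -5455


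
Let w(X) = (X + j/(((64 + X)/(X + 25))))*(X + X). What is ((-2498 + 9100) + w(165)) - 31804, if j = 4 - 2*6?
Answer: 6196192/229 ≈ 27058.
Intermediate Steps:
j = -8 (j = 4 - 12 = -8)
w(X) = 2*X*(X - 8*(25 + X)/(64 + X)) (w(X) = (X - 8*(X + 25)/(64 + X))*(X + X) = (X - 8*(25 + X)/(64 + X))*(2*X) = 2*X*(X - 8*(25 + X)/(64 + X)))
((-2498 + 9100) + w(165)) - 31804 = ((-2498 + 9100) + 2*165*(-200 + 165² + 56*165)/(64 + 165)) - 31804 = (6602 + 2*165*(-200 + 27225 + 9240)/229) - 31804 = (6602 + 2*165*(1/229)*36265) - 31804 = (6602 + 11967450/229) - 31804 = 13479308/229 - 31804 = 6196192/229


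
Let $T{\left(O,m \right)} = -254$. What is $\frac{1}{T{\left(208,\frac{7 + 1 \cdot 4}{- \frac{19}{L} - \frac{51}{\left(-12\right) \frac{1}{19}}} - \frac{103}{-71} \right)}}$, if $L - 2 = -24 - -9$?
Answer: $- \frac{1}{254} \approx -0.003937$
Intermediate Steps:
$L = -13$ ($L = 2 - 15 = -13$)
$\frac{1}{T{\left(208,\frac{7 + 1 \cdot 4}{- \frac{19}{L} - \frac{51}{\left(-12\right) \frac{1}{19}}} - \frac{103}{-71} \right)}} = \frac{1}{-254} = - \frac{1}{254}$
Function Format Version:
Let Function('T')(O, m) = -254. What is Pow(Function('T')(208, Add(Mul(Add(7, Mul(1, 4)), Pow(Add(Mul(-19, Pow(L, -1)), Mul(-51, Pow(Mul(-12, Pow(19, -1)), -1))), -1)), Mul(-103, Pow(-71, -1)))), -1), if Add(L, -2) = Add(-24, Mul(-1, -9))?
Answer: Rational(-1, 254) ≈ -0.0039370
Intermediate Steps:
L = -13 (L = Add(2, Add(-24, Mul(-1, -9))) = Add(2, Add(-24, 9)) = Add(2, -15) = -13)
Pow(Function('T')(208, Add(Mul(Add(7, Mul(1, 4)), Pow(Add(Mul(-19, Pow(L, -1)), Mul(-51, Pow(Mul(-12, Pow(19, -1)), -1))), -1)), Mul(-103, Pow(-71, -1)))), -1) = Pow(-254, -1) = Rational(-1, 254)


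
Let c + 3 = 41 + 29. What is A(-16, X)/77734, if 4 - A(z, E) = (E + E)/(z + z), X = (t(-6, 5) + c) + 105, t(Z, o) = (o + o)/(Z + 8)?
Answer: 241/1243744 ≈ 0.00019377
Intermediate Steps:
c = 67 (c = -3 + (41 + 29) = -3 + 70 = 67)
t(Z, o) = 2*o/(8 + Z) (t(Z, o) = (2*o)/(8 + Z) = 2*o/(8 + Z))
X = 177 (X = (2*5/(8 - 6) + 67) + 105 = (2*5/2 + 67) + 105 = (2*5*(½) + 67) + 105 = (5 + 67) + 105 = 72 + 105 = 177)
A(z, E) = 4 - E/z (A(z, E) = 4 - (E + E)/(z + z) = 4 - 2*E/(2*z) = 4 - 2*E*1/(2*z) = 4 - E/z)
A(-16, X)/77734 = (4 - 1*177/(-16))/77734 = (4 - 1*177*(-1/16))*(1/77734) = (4 + 177/16)*(1/77734) = (241/16)*(1/77734) = 241/1243744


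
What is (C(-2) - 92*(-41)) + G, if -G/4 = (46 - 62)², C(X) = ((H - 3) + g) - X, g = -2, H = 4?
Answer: 2749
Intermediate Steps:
C(X) = -1 - X (C(X) = ((4 - 3) - 2) - X = (1 - 2) - X = -1 - X)
G = -1024 (G = -4*(46 - 62)² = -4*(-16)² = -4*256 = -1024)
(C(-2) - 92*(-41)) + G = ((-1 - 1*(-2)) - 92*(-41)) - 1024 = ((-1 + 2) + 3772) - 1024 = (1 + 3772) - 1024 = 3773 - 1024 = 2749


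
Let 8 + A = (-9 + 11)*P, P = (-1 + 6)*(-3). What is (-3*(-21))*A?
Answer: -2394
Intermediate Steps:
P = -15 (P = 5*(-3) = -15)
A = -38 (A = -8 + (-9 + 11)*(-15) = -8 + 2*(-15) = -8 - 30 = -38)
(-3*(-21))*A = -3*(-21)*(-38) = 63*(-38) = -2394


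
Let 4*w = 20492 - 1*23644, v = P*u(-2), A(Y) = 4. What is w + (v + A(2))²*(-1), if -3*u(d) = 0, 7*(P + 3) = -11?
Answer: -804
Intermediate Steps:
P = -32/7 (P = -3 + (⅐)*(-11) = -3 - 11/7 = -32/7 ≈ -4.5714)
u(d) = 0 (u(d) = -⅓*0 = 0)
v = 0 (v = -32/7*0 = 0)
w = -788 (w = (20492 - 1*23644)/4 = (20492 - 23644)/4 = (¼)*(-3152) = -788)
w + (v + A(2))²*(-1) = -788 + (0 + 4)²*(-1) = -788 + 4²*(-1) = -788 + 16*(-1) = -788 - 16 = -804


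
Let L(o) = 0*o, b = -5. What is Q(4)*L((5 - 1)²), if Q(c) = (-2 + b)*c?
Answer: 0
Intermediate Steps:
Q(c) = -7*c (Q(c) = (-2 - 5)*c = -7*c)
L(o) = 0
Q(4)*L((5 - 1)²) = -7*4*0 = -28*0 = 0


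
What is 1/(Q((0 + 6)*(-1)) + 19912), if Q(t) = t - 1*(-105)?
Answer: 1/20011 ≈ 4.9972e-5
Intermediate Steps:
Q(t) = 105 + t (Q(t) = t + 105 = 105 + t)
1/(Q((0 + 6)*(-1)) + 19912) = 1/((105 + (0 + 6)*(-1)) + 19912) = 1/((105 + 6*(-1)) + 19912) = 1/((105 - 6) + 19912) = 1/(99 + 19912) = 1/20011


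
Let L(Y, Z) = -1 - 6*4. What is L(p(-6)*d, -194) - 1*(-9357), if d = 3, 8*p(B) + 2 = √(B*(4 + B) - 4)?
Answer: 9332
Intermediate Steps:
p(B) = -¼ + √(-4 + B*(4 + B))/8 (p(B) = -¼ + √(B*(4 + B) - 4)/8 = -¼ + √(-4 + B*(4 + B))/8)
L(Y, Z) = -25 (L(Y, Z) = -1 - 24 = -25)
L(p(-6)*d, -194) - 1*(-9357) = -25 - 1*(-9357) = -25 + 9357 = 9332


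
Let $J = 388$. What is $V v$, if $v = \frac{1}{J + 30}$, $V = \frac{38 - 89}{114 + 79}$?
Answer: $- \frac{51}{80674} \approx -0.00063217$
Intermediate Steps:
$V = - \frac{51}{193} \approx -0.26425$
$v = \frac{1}{418}$ ($v = \frac{1}{388 + 30} = \frac{1}{418} \approx 0.0023923$)
$V v = \left(- \frac{51}{193}\right) \frac{1}{418} = - \frac{51}{80674}$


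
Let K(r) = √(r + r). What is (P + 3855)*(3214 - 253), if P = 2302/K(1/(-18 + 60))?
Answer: 11414655 + 6816222*√21 ≈ 4.2650e+7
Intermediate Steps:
K(r) = √2*√r (K(r) = √(2*r) = √2*√r)
P = 2302*√21 (P = 2302/((√2*√(1/(-18 + 60)))) = 2302/((√2*√(1/42))) = 2302/((√2*(√42/42))) = 2302/((√21/21)) = 2302*√21 ≈ 10549.)
(P + 3855)*(3214 - 253) = (2302*√21 + 3855)*(3214 - 253) = (3855 + 2302*√21)*2961 = 11414655 + 6816222*√21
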